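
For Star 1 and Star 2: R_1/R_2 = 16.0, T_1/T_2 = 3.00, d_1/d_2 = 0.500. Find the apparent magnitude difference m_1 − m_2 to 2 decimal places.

L_1/L_2 = (16.0)²(3.00)⁴ = 2.074×10^4.
F_1/F_2 = (L_1/L_2)/(d_1/d_2)² = 2.074×10^4/0.2500 = 8.294×10^4.
m_1 − m_2 = −2.5 log₁₀(8.294×10^4) = -12.30.

-12.30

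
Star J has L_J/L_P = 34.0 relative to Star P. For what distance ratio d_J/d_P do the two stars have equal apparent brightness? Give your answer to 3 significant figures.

5.83

Equal flux requires L_J/d_J² = L_P/d_P², so d_J/d_P = √(L_J/L_P)
= √(34.0) = 5.831.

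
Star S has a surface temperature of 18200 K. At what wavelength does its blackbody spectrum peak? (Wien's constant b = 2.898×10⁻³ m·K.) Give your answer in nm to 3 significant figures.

λ_max = b/T = 2.898×10⁻³ / 18200 = 1.59×10^-7 m = 159.2 nm.

159 nm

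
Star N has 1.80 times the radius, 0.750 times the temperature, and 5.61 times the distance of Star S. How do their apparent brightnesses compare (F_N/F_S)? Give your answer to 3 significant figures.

L_N/L_S = (R_N/R_S)²(T_N/T_S)⁴ = (1.80)² × (0.750)⁴ = 1.025.
F_N/F_S = (L_N/L_S)/(d_N/d_S)² = 1.025 / (5.61)² = 0.03257.

0.0326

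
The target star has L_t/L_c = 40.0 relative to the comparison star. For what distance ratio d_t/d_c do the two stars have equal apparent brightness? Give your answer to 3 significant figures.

Equal flux requires L_t/d_t² = L_c/d_c², so d_t/d_c = √(L_t/L_c)
= √(40.0) = 6.325.

6.32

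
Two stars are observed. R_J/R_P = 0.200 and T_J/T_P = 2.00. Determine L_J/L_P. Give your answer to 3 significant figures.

From the Stefan–Boltzmann law, L ∝ R²T⁴, so
L_J/L_P = (R_J/R_P)² (T_J/T_P)⁴ = (0.200)² × (2.00)⁴ = 0.04000 × 16.00 = 0.6400.

0.640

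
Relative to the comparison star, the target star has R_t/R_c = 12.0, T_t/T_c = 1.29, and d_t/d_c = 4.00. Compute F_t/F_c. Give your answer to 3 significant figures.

24.9

L_t/L_c = (R_t/R_c)²(T_t/T_c)⁴ = (12.0)² × (1.29)⁴ = 398.8.
F_t/F_c = (L_t/L_c)/(d_t/d_c)² = 398.8 / (4.00)² = 24.92.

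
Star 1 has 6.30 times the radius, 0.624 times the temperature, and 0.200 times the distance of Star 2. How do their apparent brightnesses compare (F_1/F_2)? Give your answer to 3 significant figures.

150

L_1/L_2 = (R_1/R_2)²(T_1/T_2)⁴ = (6.30)² × (0.624)⁴ = 6.018.
F_1/F_2 = (L_1/L_2)/(d_1/d_2)² = 6.018 / (0.200)² = 150.4.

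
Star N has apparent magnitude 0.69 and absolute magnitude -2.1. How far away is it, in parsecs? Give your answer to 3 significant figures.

m − M = 5 log₁₀(d/10 pc)
0.69 − (-2.1) = 2.79 = 5 log₁₀(d/10)
d = 10 × 10^(2.79/5) = 10 × 10^0.558 = 36.14 pc.

36.1 pc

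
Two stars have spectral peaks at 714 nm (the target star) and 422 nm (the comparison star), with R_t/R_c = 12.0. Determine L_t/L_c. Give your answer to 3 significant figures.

17.6

Wien's law gives T ∝ 1/λ_max, so T_t/T_c = λ_c/λ_t = 422/714 = 0.5910.
Then L ∝ R²T⁴ gives L_t/L_c = (12.0)² × (0.5910)⁴ = 144.0 × 0.1220 = 17.57.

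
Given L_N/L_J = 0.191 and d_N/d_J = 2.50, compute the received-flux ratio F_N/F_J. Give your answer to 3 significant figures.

F = L/(4πd²), so F_N/F_J = (L_N/L_J) / (d_N/d_J)²
= 0.191 / (2.50)² = 0.191 / 6.250 = 0.03056.

0.0306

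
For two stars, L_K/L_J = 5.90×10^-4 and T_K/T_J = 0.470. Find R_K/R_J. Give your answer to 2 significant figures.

L ∝ R²T⁴ gives R ∝ √L / T², so
R_K/R_J = √(5.90×10^-4) / (0.470)² = 0.02429 / 0.2209 = 0.1100.

0.11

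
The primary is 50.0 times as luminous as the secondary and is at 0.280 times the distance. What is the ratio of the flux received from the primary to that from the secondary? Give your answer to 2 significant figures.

F = L/(4πd²), so F_p/F_s = (L_p/L_s) / (d_p/d_s)²
= 50.0 / (0.280)² = 50.0 / 0.07840 = 637.8.

6.4×10^2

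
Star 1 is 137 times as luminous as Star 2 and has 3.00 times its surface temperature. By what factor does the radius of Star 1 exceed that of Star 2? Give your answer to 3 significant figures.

1.30

L ∝ R²T⁴ gives R ∝ √L / T², so
R_1/R_2 = √(137) / (3.00)² = 11.70 / 9.000 = 1.301.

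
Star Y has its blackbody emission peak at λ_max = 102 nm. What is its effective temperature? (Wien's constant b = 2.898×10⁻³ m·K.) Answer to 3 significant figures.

T = b/λ_max = 2.898×10⁻³ / (102×10⁻⁹) = 2.841×10^4 K.

2.84×10^4 K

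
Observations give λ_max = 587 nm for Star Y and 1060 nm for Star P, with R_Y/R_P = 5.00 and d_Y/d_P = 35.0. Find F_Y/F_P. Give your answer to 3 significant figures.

Wien's law: T_Y/T_P = λ_P/λ_Y = 1060/587 = 1.806.
L_Y/L_P = (R_Y/R_P)²(T_Y/T_P)⁴ = (5.00)²(1.806)⁴ = 265.8.
F_Y/F_P = (L_Y/L_P)/(d_Y/d_P)² = 265.8/(35.0)² = 0.2170.

0.217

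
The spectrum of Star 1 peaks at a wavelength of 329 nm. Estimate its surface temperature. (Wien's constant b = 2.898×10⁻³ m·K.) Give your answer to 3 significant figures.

T = b/λ_max = 2.898×10⁻³ / (329×10⁻⁹) = 8809 K.

8.81×10^3 K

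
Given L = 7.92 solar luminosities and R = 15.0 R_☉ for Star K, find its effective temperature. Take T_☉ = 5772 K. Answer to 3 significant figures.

T/T_☉ = (L/L_☉)^(1/4) / (R/R_☉)^(1/2)
T = 5772 × (7.92)^(1/4) / √(15.0) = 5772 × 1.678 / 3.873 = 2500 K.

2.50×10^3 K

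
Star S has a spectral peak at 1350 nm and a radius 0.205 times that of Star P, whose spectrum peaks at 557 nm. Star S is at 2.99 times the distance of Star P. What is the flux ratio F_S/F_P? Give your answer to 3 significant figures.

1.36×10^-4

Wien's law: T_S/T_P = λ_P/λ_S = 557/1350 = 0.4126.
L_S/L_P = (R_S/R_P)²(T_S/T_P)⁴ = (0.205)²(0.4126)⁴ = 0.001218.
F_S/F_P = (L_S/L_P)/(d_S/d_P)² = 0.001218/(2.99)² = 1.362×10^-4.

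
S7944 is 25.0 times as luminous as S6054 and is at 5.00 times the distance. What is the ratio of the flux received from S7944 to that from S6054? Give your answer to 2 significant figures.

F = L/(4πd²), so F_S7944/F_S6054 = (L_S7944/L_S6054) / (d_S7944/d_S6054)²
= 25.0 / (5.00)² = 25.0 / 25.00 = 1.000.

1.0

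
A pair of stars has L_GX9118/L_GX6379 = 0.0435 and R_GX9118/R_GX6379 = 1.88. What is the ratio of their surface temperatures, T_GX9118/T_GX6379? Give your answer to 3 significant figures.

0.333

L ∝ R²T⁴ gives T ∝ (L/R²)^(1/4), so
T_GX9118/T_GX6379 = (0.0435 / 1.88²)^(1/4) = (0.01231)^(1/4) = 0.3331.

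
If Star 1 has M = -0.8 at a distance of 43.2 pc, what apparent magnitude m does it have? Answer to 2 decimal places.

2.38

m = M + 5 log₁₀(d/10 pc) = -0.8 + 5 log₁₀(43.2/10)
  = -0.8 + 5 × 0.635 = -0.8 + 3.18 = 2.38.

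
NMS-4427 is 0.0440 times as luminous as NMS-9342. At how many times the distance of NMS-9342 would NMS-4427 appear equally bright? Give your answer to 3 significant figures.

0.210

Equal flux requires L_NMS-4427/d_NMS-4427² = L_NMS-9342/d_NMS-9342², so d_NMS-4427/d_NMS-9342 = √(L_NMS-4427/L_NMS-9342)
= √(0.0440) = 0.2098.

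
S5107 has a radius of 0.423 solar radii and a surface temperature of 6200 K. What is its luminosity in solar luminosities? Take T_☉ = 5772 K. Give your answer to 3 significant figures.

0.238 solar luminosities

L/L_☉ = (R/R_☉)² (T/T_☉)⁴ = (0.423)² × (6200/5772)⁴
       = 0.1789 × (1.074)⁴ = 0.1789 × 1.331 = 0.2382.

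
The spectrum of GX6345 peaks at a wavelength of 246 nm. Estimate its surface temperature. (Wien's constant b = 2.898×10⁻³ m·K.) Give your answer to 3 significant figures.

T = b/λ_max = 2.898×10⁻³ / (246×10⁻⁹) = 1.178×10^4 K.

1.18×10^4 K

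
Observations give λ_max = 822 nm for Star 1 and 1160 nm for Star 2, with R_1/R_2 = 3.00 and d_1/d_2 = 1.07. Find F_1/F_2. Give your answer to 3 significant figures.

31.2

Wien's law: T_1/T_2 = λ_2/λ_1 = 1160/822 = 1.411.
L_1/L_2 = (R_1/R_2)²(T_1/T_2)⁴ = (3.00)²(1.411)⁴ = 35.69.
F_1/F_2 = (L_1/L_2)/(d_1/d_2)² = 35.69/(1.07)² = 31.18.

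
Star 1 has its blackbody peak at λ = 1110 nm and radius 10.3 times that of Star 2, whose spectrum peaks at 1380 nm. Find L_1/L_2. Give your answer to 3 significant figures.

Wien's law gives T ∝ 1/λ_max, so T_1/T_2 = λ_2/λ_1 = 1380/1110 = 1.243.
Then L ∝ R²T⁴ gives L_1/L_2 = (10.3)² × (1.243)⁴ = 106.1 × 2.389 = 253.5.

253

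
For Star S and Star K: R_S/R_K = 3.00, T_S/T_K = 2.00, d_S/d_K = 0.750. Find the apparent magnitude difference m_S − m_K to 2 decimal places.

L_S/L_K = (3.00)²(2.00)⁴ = 144.0.
F_S/F_K = (L_S/L_K)/(d_S/d_K)² = 144.0/0.5625 = 256.0.
m_S − m_K = −2.5 log₁₀(256.0) = -6.02.

-6.02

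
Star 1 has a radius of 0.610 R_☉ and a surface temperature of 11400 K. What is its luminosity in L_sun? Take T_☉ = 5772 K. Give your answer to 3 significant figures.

L/L_☉ = (R/R_☉)² (T/T_☉)⁴ = (0.610)² × (11400/5772)⁴
       = 0.3721 × (1.975)⁴ = 0.3721 × 15.22 = 5.662.

5.66 L_sun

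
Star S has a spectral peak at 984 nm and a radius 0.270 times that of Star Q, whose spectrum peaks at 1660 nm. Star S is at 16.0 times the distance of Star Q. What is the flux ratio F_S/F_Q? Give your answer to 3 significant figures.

Wien's law: T_S/T_Q = λ_Q/λ_S = 1660/984 = 1.687.
L_S/L_Q = (R_S/R_Q)²(T_S/T_Q)⁴ = (0.270)²(1.687)⁴ = 0.5904.
F_S/F_Q = (L_S/L_Q)/(d_S/d_Q)² = 0.5904/(16.0)² = 0.002306.

0.00231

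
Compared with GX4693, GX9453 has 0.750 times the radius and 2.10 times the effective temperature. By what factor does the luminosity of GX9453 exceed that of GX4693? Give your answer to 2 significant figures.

11

From the Stefan–Boltzmann law, L ∝ R²T⁴, so
L_GX9453/L_GX4693 = (R_GX9453/R_GX4693)² (T_GX9453/T_GX4693)⁴ = (0.750)² × (2.10)⁴ = 0.5625 × 19.45 = 10.94.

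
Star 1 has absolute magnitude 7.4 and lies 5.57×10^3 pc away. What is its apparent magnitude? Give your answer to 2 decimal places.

m = M + 5 log₁₀(d/10 pc) = 7.4 + 5 log₁₀(5.57×10^3/10)
  = 7.4 + 5 × 2.746 = 7.4 + 13.73 = 21.13.

21.13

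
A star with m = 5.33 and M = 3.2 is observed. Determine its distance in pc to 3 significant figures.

26.7 pc

m − M = 5 log₁₀(d/10 pc)
5.33 − (3.2) = 2.13 = 5 log₁₀(d/10)
d = 10 × 10^(2.13/5) = 10 × 10^0.426 = 26.67 pc.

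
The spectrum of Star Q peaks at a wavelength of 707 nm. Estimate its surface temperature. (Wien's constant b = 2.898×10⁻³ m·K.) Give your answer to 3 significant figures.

T = b/λ_max = 2.898×10⁻³ / (707×10⁻⁹) = 4099 K.

4.10×10^3 K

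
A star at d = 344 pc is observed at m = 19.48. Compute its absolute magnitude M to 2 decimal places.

11.80

M = m − 5 log₁₀(d/10 pc) = 19.48 − 5 log₁₀(344/10)
  = 19.48 − 5 × 1.537 = 19.48 − 7.68 = 11.80.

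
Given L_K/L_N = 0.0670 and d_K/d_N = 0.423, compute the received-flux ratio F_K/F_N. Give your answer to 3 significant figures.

0.374

F = L/(4πd²), so F_K/F_N = (L_K/L_N) / (d_K/d_N)²
= 0.0670 / (0.423)² = 0.0670 / 0.1789 = 0.3745.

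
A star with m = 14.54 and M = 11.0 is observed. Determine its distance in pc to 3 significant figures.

51.1 pc

m − M = 5 log₁₀(d/10 pc)
14.54 − (11.0) = 3.54 = 5 log₁₀(d/10)
d = 10 × 10^(3.54/5) = 10 × 10^0.708 = 51.05 pc.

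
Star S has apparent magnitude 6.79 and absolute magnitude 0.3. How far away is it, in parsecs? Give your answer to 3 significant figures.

m − M = 5 log₁₀(d/10 pc)
6.79 − (0.3) = 6.49 = 5 log₁₀(d/10)
d = 10 × 10^(6.49/5) = 10 × 10^1.298 = 198.6 pc.

199 pc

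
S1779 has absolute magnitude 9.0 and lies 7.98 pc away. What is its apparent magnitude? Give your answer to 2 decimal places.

8.51

m = M + 5 log₁₀(d/10 pc) = 9.0 + 5 log₁₀(7.98/10)
  = 9.0 + 5 × -0.098 = 9.0 + -0.49 = 8.51.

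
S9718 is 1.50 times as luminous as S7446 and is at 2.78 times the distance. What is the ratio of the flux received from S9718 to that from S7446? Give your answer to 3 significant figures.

0.194

F = L/(4πd²), so F_S9718/F_S7446 = (L_S9718/L_S7446) / (d_S9718/d_S7446)²
= 1.50 / (2.78)² = 1.50 / 7.728 = 0.1941.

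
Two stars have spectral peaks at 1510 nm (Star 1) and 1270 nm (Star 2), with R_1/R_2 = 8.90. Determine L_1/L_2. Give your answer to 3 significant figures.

39.6

Wien's law gives T ∝ 1/λ_max, so T_1/T_2 = λ_2/λ_1 = 1270/1510 = 0.8411.
Then L ∝ R²T⁴ gives L_1/L_2 = (8.90)² × (0.8411)⁴ = 79.21 × 0.5004 = 39.64.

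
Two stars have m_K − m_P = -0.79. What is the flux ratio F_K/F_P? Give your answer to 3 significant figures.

2.07

F_K/F_P = 10^(−(m_K − m_P)/2.5) = 10^(0.79/2.5) = 10^0.316 = 2.070.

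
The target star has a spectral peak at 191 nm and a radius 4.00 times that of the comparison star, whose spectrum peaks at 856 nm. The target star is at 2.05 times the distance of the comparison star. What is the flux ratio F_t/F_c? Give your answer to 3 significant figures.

1.54×10^3

Wien's law: T_t/T_c = λ_c/λ_t = 856/191 = 4.482.
L_t/L_c = (R_t/R_c)²(T_t/T_c)⁴ = (4.00)²(4.482)⁴ = 6455.
F_t/F_c = (L_t/L_c)/(d_t/d_c)² = 6455/(2.05)² = 1536.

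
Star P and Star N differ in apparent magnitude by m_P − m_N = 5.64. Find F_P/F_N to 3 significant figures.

0.00555

F_P/F_N = 10^(−(m_P − m_N)/2.5) = 10^(-5.64/2.5) = 10^-2.256 = 0.005546.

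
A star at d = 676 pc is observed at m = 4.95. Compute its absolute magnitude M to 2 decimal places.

-4.20

M = m − 5 log₁₀(d/10 pc) = 4.95 − 5 log₁₀(676/10)
  = 4.95 − 5 × 1.830 = 4.95 − 9.15 = -4.20.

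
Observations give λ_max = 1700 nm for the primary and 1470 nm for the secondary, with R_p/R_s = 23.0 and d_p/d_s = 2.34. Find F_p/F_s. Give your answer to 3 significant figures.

54.0

Wien's law: T_p/T_s = λ_s/λ_p = 1470/1700 = 0.8647.
L_p/L_s = (R_p/R_s)²(T_p/T_s)⁴ = (23.0)²(0.8647)⁴ = 295.8.
F_p/F_s = (L_p/L_s)/(d_p/d_s)² = 295.8/(2.34)² = 54.01.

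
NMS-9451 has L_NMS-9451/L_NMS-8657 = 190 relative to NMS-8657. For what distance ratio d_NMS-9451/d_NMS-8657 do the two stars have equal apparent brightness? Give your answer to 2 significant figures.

Equal flux requires L_NMS-9451/d_NMS-9451² = L_NMS-8657/d_NMS-8657², so d_NMS-9451/d_NMS-8657 = √(L_NMS-9451/L_NMS-8657)
= √(190) = 13.78.

14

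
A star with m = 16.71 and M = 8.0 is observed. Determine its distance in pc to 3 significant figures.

552 pc

m − M = 5 log₁₀(d/10 pc)
16.71 − (8.0) = 8.71 = 5 log₁₀(d/10)
d = 10 × 10^(8.71/5) = 10 × 10^1.742 = 552.1 pc.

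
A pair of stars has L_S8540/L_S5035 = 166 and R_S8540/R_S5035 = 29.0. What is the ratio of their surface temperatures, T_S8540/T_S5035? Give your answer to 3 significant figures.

0.667

L ∝ R²T⁴ gives T ∝ (L/R²)^(1/4), so
T_S8540/T_S5035 = (166 / 29.0²)^(1/4) = (0.1974)^(1/4) = 0.6665.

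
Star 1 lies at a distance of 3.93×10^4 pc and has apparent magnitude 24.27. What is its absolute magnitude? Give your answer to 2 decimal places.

M = m − 5 log₁₀(d/10 pc) = 24.27 − 5 log₁₀(3.93×10^4/10)
  = 24.27 − 5 × 3.594 = 24.27 − 17.97 = 6.30.

6.30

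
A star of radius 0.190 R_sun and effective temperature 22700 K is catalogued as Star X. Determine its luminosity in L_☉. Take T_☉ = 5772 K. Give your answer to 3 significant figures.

8.64 L_☉

L/L_☉ = (R/R_☉)² (T/T_☉)⁴ = (0.190)² × (22700/5772)⁴
       = 0.03610 × (3.933)⁴ = 0.03610 × 239.2 = 8.636.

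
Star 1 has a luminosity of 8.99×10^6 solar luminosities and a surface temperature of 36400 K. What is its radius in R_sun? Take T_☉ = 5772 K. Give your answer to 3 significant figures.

75.4 R_sun

R/R_☉ = √(L/L_☉) / (T/T_☉)² = √(8.99×10^6) / (6.306)²
       = 2998 / 39.77 = 75.39.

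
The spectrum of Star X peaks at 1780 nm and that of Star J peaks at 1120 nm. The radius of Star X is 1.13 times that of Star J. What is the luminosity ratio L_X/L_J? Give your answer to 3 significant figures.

0.200

Wien's law gives T ∝ 1/λ_max, so T_X/T_J = λ_J/λ_X = 1120/1780 = 0.6292.
Then L ∝ R²T⁴ gives L_X/L_J = (1.13)² × (0.6292)⁴ = 1.277 × 0.1567 = 0.2001.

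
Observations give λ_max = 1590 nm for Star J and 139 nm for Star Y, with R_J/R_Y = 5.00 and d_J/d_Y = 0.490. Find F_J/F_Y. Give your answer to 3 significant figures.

0.00608

Wien's law: T_J/T_Y = λ_Y/λ_J = 139/1590 = 0.08742.
L_J/L_Y = (R_J/R_Y)²(T_J/T_Y)⁴ = (5.00)²(0.08742)⁴ = 0.001460.
F_J/F_Y = (L_J/L_Y)/(d_J/d_Y)² = 0.001460/(0.490)² = 0.006082.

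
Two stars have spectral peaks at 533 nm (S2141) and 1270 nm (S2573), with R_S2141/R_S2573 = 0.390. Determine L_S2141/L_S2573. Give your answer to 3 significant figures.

4.90

Wien's law gives T ∝ 1/λ_max, so T_S2141/T_S2573 = λ_S2573/λ_S2141 = 1270/533 = 2.383.
Then L ∝ R²T⁴ gives L_S2141/L_S2573 = (0.390)² × (2.383)⁴ = 0.1521 × 32.23 = 4.903.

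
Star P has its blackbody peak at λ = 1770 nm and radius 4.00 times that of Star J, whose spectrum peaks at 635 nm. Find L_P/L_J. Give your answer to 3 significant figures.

Wien's law gives T ∝ 1/λ_max, so T_P/T_J = λ_J/λ_P = 635/1770 = 0.3588.
Then L ∝ R²T⁴ gives L_P/L_J = (4.00)² × (0.3588)⁴ = 16.00 × 0.01657 = 0.2650.

0.265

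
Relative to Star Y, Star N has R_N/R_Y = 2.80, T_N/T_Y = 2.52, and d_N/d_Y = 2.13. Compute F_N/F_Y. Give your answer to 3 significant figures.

L_N/L_Y = (R_N/R_Y)²(T_N/T_Y)⁴ = (2.80)² × (2.52)⁴ = 316.2.
F_N/F_Y = (L_N/L_Y)/(d_N/d_Y)² = 316.2 / (2.13)² = 69.69.

69.7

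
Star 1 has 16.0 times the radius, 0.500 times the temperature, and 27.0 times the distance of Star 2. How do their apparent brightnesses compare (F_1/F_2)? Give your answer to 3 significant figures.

0.0219

L_1/L_2 = (R_1/R_2)²(T_1/T_2)⁴ = (16.0)² × (0.500)⁴ = 16.00.
F_1/F_2 = (L_1/L_2)/(d_1/d_2)² = 16.00 / (27.0)² = 0.02195.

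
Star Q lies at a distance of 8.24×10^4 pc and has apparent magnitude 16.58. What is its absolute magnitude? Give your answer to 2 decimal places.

M = m − 5 log₁₀(d/10 pc) = 16.58 − 5 log₁₀(8.24×10^4/10)
  = 16.58 − 5 × 3.916 = 16.58 − 19.58 = -3.00.

-3.00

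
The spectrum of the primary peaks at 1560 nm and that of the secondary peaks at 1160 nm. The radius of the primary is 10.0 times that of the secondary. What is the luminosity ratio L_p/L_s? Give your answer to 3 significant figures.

30.6

Wien's law gives T ∝ 1/λ_max, so T_p/T_s = λ_s/λ_p = 1160/1560 = 0.7436.
Then L ∝ R²T⁴ gives L_p/L_s = (10.0)² × (0.7436)⁴ = 100.0 × 0.3057 = 30.57.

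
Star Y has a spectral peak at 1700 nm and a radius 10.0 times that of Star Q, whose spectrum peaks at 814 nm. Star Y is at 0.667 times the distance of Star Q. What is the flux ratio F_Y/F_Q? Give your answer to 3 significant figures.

Wien's law: T_Y/T_Q = λ_Q/λ_Y = 814/1700 = 0.4788.
L_Y/L_Q = (R_Y/R_Q)²(T_Y/T_Q)⁴ = (10.0)²(0.4788)⁴ = 5.257.
F_Y/F_Q = (L_Y/L_Q)/(d_Y/d_Q)² = 5.257/(0.667)² = 11.82.

11.8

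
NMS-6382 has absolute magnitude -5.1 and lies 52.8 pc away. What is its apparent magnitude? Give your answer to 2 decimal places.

-1.49

m = M + 5 log₁₀(d/10 pc) = -5.1 + 5 log₁₀(52.8/10)
  = -5.1 + 5 × 0.723 = -5.1 + 3.61 = -1.49.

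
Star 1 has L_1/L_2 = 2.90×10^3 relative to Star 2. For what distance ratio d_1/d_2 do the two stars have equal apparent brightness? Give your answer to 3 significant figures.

53.9

Equal flux requires L_1/d_1² = L_2/d_2², so d_1/d_2 = √(L_1/L_2)
= √(2.90×10^3) = 53.85.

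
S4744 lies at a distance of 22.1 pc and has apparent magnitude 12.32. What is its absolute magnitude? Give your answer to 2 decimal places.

10.60

M = m − 5 log₁₀(d/10 pc) = 12.32 − 5 log₁₀(22.1/10)
  = 12.32 − 5 × 0.344 = 12.32 − 1.72 = 10.60.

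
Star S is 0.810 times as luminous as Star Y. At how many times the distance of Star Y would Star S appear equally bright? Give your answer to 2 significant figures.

Equal flux requires L_S/d_S² = L_Y/d_Y², so d_S/d_Y = √(L_S/L_Y)
= √(0.810) = 0.9000.

0.90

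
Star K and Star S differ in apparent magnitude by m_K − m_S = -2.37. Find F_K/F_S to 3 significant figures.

8.87

F_K/F_S = 10^(−(m_K − m_S)/2.5) = 10^(2.37/2.5) = 10^0.948 = 8.872.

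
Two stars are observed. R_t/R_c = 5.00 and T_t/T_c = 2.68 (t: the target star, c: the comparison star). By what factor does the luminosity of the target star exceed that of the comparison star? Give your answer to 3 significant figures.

1.29×10^3

From the Stefan–Boltzmann law, L ∝ R²T⁴, so
L_t/L_c = (R_t/R_c)² (T_t/T_c)⁴ = (5.00)² × (2.68)⁴ = 25.00 × 51.59 = 1290.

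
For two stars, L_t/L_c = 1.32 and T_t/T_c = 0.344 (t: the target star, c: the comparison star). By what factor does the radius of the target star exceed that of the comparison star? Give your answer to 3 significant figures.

L ∝ R²T⁴ gives R ∝ √L / T², so
R_t/R_c = √(1.32) / (0.344)² = 1.149 / 0.1183 = 9.709.

9.71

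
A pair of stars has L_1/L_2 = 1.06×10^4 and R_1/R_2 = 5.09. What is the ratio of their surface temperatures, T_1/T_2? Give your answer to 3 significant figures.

L ∝ R²T⁴ gives T ∝ (L/R²)^(1/4), so
T_1/T_2 = (1.06×10^4 / 5.09²)^(1/4) = (409.1)^(1/4) = 4.497.

4.50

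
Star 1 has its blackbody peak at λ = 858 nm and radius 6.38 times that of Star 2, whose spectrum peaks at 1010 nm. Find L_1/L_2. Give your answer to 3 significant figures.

78.2

Wien's law gives T ∝ 1/λ_max, so T_1/T_2 = λ_2/λ_1 = 1010/858 = 1.177.
Then L ∝ R²T⁴ gives L_1/L_2 = (6.38)² × (1.177)⁴ = 40.70 × 1.920 = 78.16.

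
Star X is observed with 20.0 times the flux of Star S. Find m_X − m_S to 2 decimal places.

-3.25

m_X − m_S = −2.5 log₁₀(F_X/F_S) = −2.5 log₁₀(20.0) = −2.5 × (1.301) = -3.253.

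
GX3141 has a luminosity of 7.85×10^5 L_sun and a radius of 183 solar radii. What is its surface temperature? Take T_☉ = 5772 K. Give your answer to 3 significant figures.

1.27×10^4 K

T/T_☉ = (L/L_☉)^(1/4) / (R/R_☉)^(1/2)
T = 5772 × (7.85×10^5)^(1/4) / √(183) = 5772 × 29.77 / 13.53 = 1.270×10^4 K.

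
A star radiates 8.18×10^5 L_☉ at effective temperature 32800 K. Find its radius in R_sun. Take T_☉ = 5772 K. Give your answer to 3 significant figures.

28.0 R_sun

R/R_☉ = √(L/L_☉) / (T/T_☉)² = √(8.18×10^5) / (5.683)²
       = 904.4 / 32.29 = 28.01.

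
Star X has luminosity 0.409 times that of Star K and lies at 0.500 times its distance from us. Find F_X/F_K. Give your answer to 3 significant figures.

1.64

F = L/(4πd²), so F_X/F_K = (L_X/L_K) / (d_X/d_K)²
= 0.409 / (0.500)² = 0.409 / 0.2500 = 1.636.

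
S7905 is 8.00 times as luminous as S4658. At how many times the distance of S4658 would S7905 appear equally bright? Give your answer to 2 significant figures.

Equal flux requires L_S7905/d_S7905² = L_S4658/d_S4658², so d_S7905/d_S4658 = √(L_S7905/L_S4658)
= √(8.00) = 2.828.

2.8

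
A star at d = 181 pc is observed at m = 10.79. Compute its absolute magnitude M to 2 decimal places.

M = m − 5 log₁₀(d/10 pc) = 10.79 − 5 log₁₀(181/10)
  = 10.79 − 5 × 1.258 = 10.79 − 6.29 = 4.50.

4.50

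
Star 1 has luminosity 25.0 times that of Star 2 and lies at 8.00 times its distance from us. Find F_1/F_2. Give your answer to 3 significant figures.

0.391

F = L/(4πd²), so F_1/F_2 = (L_1/L_2) / (d_1/d_2)²
= 25.0 / (8.00)² = 25.0 / 64.00 = 0.3906.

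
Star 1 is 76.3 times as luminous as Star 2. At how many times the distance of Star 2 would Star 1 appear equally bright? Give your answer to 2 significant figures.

8.7

Equal flux requires L_1/d_1² = L_2/d_2², so d_1/d_2 = √(L_1/L_2)
= √(76.3) = 8.735.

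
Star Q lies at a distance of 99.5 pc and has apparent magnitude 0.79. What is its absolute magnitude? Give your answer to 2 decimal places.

-4.20

M = m − 5 log₁₀(d/10 pc) = 0.79 − 5 log₁₀(99.5/10)
  = 0.79 − 5 × 0.998 = 0.79 − 4.99 = -4.20.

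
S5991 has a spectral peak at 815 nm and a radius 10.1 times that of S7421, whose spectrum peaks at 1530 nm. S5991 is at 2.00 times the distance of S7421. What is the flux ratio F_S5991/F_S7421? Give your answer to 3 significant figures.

Wien's law: T_S5991/T_S7421 = λ_S7421/λ_S5991 = 1530/815 = 1.877.
L_S5991/L_S7421 = (R_S5991/R_S7421)²(T_S5991/T_S7421)⁴ = (10.1)²(1.877)⁴ = 1267.
F_S5991/F_S7421 = (L_S5991/L_S7421)/(d_S5991/d_S7421)² = 1267/(2.00)² = 316.8.

317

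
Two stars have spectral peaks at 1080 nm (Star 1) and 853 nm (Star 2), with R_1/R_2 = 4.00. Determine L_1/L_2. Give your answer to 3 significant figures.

Wien's law gives T ∝ 1/λ_max, so T_1/T_2 = λ_2/λ_1 = 853/1080 = 0.7898.
Then L ∝ R²T⁴ gives L_1/L_2 = (4.00)² × (0.7898)⁴ = 16.00 × 0.3891 = 6.226.

6.23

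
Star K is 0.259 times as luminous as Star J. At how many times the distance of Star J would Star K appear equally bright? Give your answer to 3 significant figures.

Equal flux requires L_K/d_K² = L_J/d_J², so d_K/d_J = √(L_K/L_J)
= √(0.259) = 0.5089.

0.509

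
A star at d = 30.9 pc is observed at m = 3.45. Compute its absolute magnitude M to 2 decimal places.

M = m − 5 log₁₀(d/10 pc) = 3.45 − 5 log₁₀(30.9/10)
  = 3.45 − 5 × 0.490 = 3.45 − 2.45 = 1.00.

1.00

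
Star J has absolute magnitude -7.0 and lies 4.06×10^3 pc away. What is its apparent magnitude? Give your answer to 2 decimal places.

m = M + 5 log₁₀(d/10 pc) = -7.0 + 5 log₁₀(4.06×10^3/10)
  = -7.0 + 5 × 2.609 = -7.0 + 13.04 = 6.04.

6.04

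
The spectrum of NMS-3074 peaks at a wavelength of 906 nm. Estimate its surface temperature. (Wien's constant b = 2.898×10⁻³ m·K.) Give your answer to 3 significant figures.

3.20×10^3 K

T = b/λ_max = 2.898×10⁻³ / (906×10⁻⁹) = 3199 K.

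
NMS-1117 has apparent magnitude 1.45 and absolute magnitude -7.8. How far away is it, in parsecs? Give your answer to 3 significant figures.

m − M = 5 log₁₀(d/10 pc)
1.45 − (-7.8) = 9.25 = 5 log₁₀(d/10)
d = 10 × 10^(9.25/5) = 10 × 10^1.850 = 707.9 pc.

708 pc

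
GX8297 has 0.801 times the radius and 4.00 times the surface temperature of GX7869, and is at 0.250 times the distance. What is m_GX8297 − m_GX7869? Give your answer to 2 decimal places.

L_GX8297/L_GX7869 = (0.801)²(4.00)⁴ = 164.2.
F_GX8297/F_GX7869 = (L_GX8297/L_GX7869)/(d_GX8297/d_GX7869)² = 164.2/0.06250 = 2628.
m_GX8297 − m_GX7869 = −2.5 log₁₀(2628) = -8.55.

-8.55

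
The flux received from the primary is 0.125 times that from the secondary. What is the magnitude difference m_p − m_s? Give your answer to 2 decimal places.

2.26

m_p − m_s = −2.5 log₁₀(F_p/F_s) = −2.5 log₁₀(0.125) = −2.5 × (-0.903) = 2.258.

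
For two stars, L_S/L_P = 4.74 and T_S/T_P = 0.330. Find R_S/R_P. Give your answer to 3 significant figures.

L ∝ R²T⁴ gives R ∝ √L / T², so
R_S/R_P = √(4.74) / (0.330)² = 2.177 / 0.1089 = 19.99.

20.0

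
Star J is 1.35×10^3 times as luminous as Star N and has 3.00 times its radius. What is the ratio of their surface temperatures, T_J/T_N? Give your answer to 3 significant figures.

3.50

L ∝ R²T⁴ gives T ∝ (L/R²)^(1/4), so
T_J/T_N = (1.35×10^3 / 3.00²)^(1/4) = (150.0)^(1/4) = 3.500.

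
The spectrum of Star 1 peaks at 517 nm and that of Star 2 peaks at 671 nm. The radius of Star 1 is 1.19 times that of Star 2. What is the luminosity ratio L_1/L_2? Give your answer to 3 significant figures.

Wien's law gives T ∝ 1/λ_max, so T_1/T_2 = λ_2/λ_1 = 671/517 = 1.298.
Then L ∝ R²T⁴ gives L_1/L_2 = (1.19)² × (1.298)⁴ = 1.416 × 2.837 = 4.018.

4.02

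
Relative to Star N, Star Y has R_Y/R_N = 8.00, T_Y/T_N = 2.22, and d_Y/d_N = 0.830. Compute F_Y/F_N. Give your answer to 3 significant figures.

L_Y/L_N = (R_Y/R_N)²(T_Y/T_N)⁴ = (8.00)² × (2.22)⁴ = 1555.
F_Y/F_N = (L_Y/L_N)/(d_Y/d_N)² = 1555 / (0.830)² = 2257.

2.26×10^3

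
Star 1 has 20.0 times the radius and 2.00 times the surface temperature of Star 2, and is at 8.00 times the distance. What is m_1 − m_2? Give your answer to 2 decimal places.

-5.00

L_1/L_2 = (20.0)²(2.00)⁴ = 6400.
F_1/F_2 = (L_1/L_2)/(d_1/d_2)² = 6400/64.00 = 100.0.
m_1 − m_2 = −2.5 log₁₀(100.0) = -5.00.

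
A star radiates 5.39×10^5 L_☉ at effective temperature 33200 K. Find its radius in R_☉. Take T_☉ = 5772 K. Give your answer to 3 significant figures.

22.2 R_☉

R/R_☉ = √(L/L_☉) / (T/T_☉)² = √(5.39×10^5) / (5.752)²
       = 734.2 / 33.08 = 22.19.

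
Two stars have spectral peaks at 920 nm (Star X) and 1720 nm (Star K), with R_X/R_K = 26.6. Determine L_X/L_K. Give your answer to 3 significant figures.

Wien's law gives T ∝ 1/λ_max, so T_X/T_K = λ_K/λ_X = 1720/920 = 1.870.
Then L ∝ R²T⁴ gives L_X/L_K = (26.6)² × (1.870)⁴ = 707.6 × 12.22 = 8644.

8.64×10^3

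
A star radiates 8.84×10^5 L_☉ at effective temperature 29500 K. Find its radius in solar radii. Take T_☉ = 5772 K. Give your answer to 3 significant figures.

R/R_☉ = √(L/L_☉) / (T/T_☉)² = √(8.84×10^5) / (5.111)²
       = 940.2 / 26.12 = 35.99.

36.0 solar radii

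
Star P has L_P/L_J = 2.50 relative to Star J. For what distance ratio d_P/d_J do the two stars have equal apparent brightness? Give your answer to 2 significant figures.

Equal flux requires L_P/d_P² = L_J/d_J², so d_P/d_J = √(L_P/L_J)
= √(2.50) = 1.581.

1.6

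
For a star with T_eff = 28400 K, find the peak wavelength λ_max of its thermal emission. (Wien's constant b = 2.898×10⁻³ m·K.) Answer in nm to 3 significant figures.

102 nm

λ_max = b/T = 2.898×10⁻³ / 28400 = 1.02×10^-7 m = 102.0 nm.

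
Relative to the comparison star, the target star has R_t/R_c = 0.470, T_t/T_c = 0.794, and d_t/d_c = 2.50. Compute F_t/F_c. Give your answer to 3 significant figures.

L_t/L_c = (R_t/R_c)²(T_t/T_c)⁴ = (0.470)² × (0.794)⁴ = 0.08780.
F_t/F_c = (L_t/L_c)/(d_t/d_c)² = 0.08780 / (2.50)² = 0.01405.

0.0140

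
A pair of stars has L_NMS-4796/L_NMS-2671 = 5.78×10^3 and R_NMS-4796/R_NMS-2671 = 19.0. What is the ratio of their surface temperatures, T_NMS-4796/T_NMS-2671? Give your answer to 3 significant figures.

L ∝ R²T⁴ gives T ∝ (L/R²)^(1/4), so
T_NMS-4796/T_NMS-2671 = (5.78×10^3 / 19.0²)^(1/4) = (16.01)^(1/4) = 2.000.

2.00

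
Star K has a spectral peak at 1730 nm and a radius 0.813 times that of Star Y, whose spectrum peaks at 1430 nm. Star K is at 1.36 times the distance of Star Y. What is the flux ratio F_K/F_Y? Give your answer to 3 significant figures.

0.167

Wien's law: T_K/T_Y = λ_Y/λ_K = 1430/1730 = 0.8266.
L_K/L_Y = (R_K/R_Y)²(T_K/T_Y)⁴ = (0.813)²(0.8266)⁴ = 0.3086.
F_K/F_Y = (L_K/L_Y)/(d_K/d_Y)² = 0.3086/(1.36)² = 0.1668.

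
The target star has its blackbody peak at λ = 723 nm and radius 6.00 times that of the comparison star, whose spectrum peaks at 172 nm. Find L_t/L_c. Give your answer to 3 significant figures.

Wien's law gives T ∝ 1/λ_max, so T_t/T_c = λ_c/λ_t = 172/723 = 0.2379.
Then L ∝ R²T⁴ gives L_t/L_c = (6.00)² × (0.2379)⁴ = 36.00 × 0.003203 = 0.1153.

0.115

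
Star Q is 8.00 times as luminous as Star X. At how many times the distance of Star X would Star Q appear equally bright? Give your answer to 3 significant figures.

2.83

Equal flux requires L_Q/d_Q² = L_X/d_X², so d_Q/d_X = √(L_Q/L_X)
= √(8.00) = 2.828.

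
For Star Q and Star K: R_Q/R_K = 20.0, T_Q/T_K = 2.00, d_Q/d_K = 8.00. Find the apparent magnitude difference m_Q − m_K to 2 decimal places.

-5.00

L_Q/L_K = (20.0)²(2.00)⁴ = 6400.
F_Q/F_K = (L_Q/L_K)/(d_Q/d_K)² = 6400/64.00 = 100.0.
m_Q − m_K = −2.5 log₁₀(100.0) = -5.00.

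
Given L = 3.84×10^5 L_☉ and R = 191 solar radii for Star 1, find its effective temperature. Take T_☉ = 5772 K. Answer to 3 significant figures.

T/T_☉ = (L/L_☉)^(1/4) / (R/R_☉)^(1/2)
T = 5772 × (3.84×10^5)^(1/4) / √(191) = 5772 × 24.89 / 13.82 = 1.040×10^4 K.

1.04×10^4 K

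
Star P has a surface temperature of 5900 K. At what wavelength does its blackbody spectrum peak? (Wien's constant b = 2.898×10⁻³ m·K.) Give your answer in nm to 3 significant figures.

λ_max = b/T = 2.898×10⁻³ / 5900 = 4.91×10^-7 m = 491.2 nm.

491 nm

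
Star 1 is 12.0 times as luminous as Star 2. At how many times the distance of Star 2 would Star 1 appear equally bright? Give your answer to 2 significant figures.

Equal flux requires L_1/d_1² = L_2/d_2², so d_1/d_2 = √(L_1/L_2)
= √(12.0) = 3.464.

3.5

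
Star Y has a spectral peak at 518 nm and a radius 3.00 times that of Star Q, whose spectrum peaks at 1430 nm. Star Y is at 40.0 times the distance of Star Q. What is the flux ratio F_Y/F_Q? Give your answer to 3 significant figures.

Wien's law: T_Y/T_Q = λ_Q/λ_Y = 1430/518 = 2.761.
L_Y/L_Q = (R_Y/R_Q)²(T_Y/T_Q)⁴ = (3.00)²(2.761)⁴ = 522.7.
F_Y/F_Q = (L_Y/L_Q)/(d_Y/d_Q)² = 522.7/(40.0)² = 0.3267.

0.327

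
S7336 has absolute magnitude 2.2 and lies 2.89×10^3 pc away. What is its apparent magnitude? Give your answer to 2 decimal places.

14.50

m = M + 5 log₁₀(d/10 pc) = 2.2 + 5 log₁₀(2.89×10^3/10)
  = 2.2 + 5 × 2.461 = 2.2 + 12.30 = 14.50.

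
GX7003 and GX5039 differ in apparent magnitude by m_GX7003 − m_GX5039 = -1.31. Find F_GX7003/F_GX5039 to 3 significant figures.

3.34

F_GX7003/F_GX5039 = 10^(−(m_GX7003 − m_GX5039)/2.5) = 10^(1.31/2.5) = 10^0.524 = 3.342.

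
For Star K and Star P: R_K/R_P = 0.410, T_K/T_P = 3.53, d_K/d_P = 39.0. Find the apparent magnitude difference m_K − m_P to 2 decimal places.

4.41

L_K/L_P = (0.410)²(3.53)⁴ = 26.10.
F_K/F_P = (L_K/L_P)/(d_K/d_P)² = 26.10/1521 = 0.01716.
m_K − m_P = −2.5 log₁₀(0.01716) = 4.41.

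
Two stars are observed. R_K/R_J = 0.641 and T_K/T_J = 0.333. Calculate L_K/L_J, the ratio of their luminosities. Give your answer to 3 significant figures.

0.00505

From the Stefan–Boltzmann law, L ∝ R²T⁴, so
L_K/L_J = (R_K/R_J)² (T_K/T_J)⁴ = (0.641)² × (0.333)⁴ = 0.4109 × 0.01230 = 0.005052.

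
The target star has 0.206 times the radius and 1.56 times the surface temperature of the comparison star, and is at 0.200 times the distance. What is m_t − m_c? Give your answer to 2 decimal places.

L_t/L_c = (0.206)²(1.56)⁴ = 0.2513.
F_t/F_c = (L_t/L_c)/(d_t/d_c)² = 0.2513/0.04000 = 6.283.
m_t − m_c = −2.5 log₁₀(6.283) = -2.00.

-2.00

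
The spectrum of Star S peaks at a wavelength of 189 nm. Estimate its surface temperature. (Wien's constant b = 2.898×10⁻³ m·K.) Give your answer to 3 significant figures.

T = b/λ_max = 2.898×10⁻³ / (189×10⁻⁹) = 1.533×10^4 K.

1.53×10^4 K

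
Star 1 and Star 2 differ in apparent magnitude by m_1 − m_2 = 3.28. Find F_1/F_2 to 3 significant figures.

0.0488

F_1/F_2 = 10^(−(m_1 − m_2)/2.5) = 10^(-3.28/2.5) = 10^-1.312 = 0.04875.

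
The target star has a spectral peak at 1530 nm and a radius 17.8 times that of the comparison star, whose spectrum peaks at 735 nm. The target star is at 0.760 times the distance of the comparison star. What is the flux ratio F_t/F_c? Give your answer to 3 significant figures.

29.2

Wien's law: T_t/T_c = λ_c/λ_t = 735/1530 = 0.4804.
L_t/L_c = (R_t/R_c)²(T_t/T_c)⁴ = (17.8)²(0.4804)⁴ = 16.87.
F_t/F_c = (L_t/L_c)/(d_t/d_c)² = 16.87/(0.760)² = 29.21.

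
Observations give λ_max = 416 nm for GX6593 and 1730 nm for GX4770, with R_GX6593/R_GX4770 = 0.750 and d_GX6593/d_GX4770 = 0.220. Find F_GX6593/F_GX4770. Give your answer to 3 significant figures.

3.48×10^3

Wien's law: T_GX6593/T_GX4770 = λ_GX4770/λ_GX6593 = 1730/416 = 4.159.
L_GX6593/L_GX4770 = (R_GX6593/R_GX4770)²(T_GX6593/T_GX4770)⁴ = (0.750)²(4.159)⁴ = 168.2.
F_GX6593/F_GX4770 = (L_GX6593/L_GX4770)/(d_GX6593/d_GX4770)² = 168.2/(0.220)² = 3476.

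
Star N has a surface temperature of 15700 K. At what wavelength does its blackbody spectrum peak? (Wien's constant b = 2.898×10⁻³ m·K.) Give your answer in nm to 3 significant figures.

λ_max = b/T = 2.898×10⁻³ / 15700 = 1.85×10^-7 m = 184.6 nm.

185 nm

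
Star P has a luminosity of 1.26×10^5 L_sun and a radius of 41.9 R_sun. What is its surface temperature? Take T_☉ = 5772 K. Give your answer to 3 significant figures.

1.68×10^4 K

T/T_☉ = (L/L_☉)^(1/4) / (R/R_☉)^(1/2)
T = 5772 × (1.26×10^5)^(1/4) / √(41.9) = 5772 × 18.84 / 6.473 = 1.680×10^4 K.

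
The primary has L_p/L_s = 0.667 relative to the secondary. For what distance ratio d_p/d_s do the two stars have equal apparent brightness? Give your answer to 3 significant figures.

0.817

Equal flux requires L_p/d_p² = L_s/d_s², so d_p/d_s = √(L_p/L_s)
= √(0.667) = 0.8167.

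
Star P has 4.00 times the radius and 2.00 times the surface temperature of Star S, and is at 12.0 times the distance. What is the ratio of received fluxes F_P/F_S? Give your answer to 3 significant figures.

1.78

L_P/L_S = (R_P/R_S)²(T_P/T_S)⁴ = (4.00)² × (2.00)⁴ = 256.0.
F_P/F_S = (L_P/L_S)/(d_P/d_S)² = 256.0 / (12.0)² = 1.778.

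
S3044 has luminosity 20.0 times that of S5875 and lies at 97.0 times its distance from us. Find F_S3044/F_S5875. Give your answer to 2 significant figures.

0.0021

F = L/(4πd²), so F_S3044/F_S5875 = (L_S3044/L_S5875) / (d_S3044/d_S5875)²
= 20.0 / (97.0)² = 20.0 / 9409 = 0.002126.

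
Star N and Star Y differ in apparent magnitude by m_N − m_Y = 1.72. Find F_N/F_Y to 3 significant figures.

0.205

F_N/F_Y = 10^(−(m_N − m_Y)/2.5) = 10^(-1.72/2.5) = 10^-0.688 = 0.2051.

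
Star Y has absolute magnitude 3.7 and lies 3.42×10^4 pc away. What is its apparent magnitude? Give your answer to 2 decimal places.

21.37

m = M + 5 log₁₀(d/10 pc) = 3.7 + 5 log₁₀(3.42×10^4/10)
  = 3.7 + 5 × 3.534 = 3.7 + 17.67 = 21.37.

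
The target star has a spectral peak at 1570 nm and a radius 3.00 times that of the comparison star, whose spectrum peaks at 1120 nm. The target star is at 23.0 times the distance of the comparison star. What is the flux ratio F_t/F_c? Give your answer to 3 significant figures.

0.00441

Wien's law: T_t/T_c = λ_c/λ_t = 1120/1570 = 0.7134.
L_t/L_c = (R_t/R_c)²(T_t/T_c)⁴ = (3.00)²(0.7134)⁴ = 2.331.
F_t/F_c = (L_t/L_c)/(d_t/d_c)² = 2.331/(23.0)² = 0.004406.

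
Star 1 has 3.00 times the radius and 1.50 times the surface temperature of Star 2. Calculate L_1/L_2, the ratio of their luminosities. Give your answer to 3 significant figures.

45.6

From the Stefan–Boltzmann law, L ∝ R²T⁴, so
L_1/L_2 = (R_1/R_2)² (T_1/T_2)⁴ = (3.00)² × (1.50)⁴ = 9.000 × 5.062 = 45.56.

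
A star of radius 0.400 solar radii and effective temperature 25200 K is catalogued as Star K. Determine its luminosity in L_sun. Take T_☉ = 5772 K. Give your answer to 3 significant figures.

L/L_☉ = (R/R_☉)² (T/T_☉)⁴ = (0.400)² × (25200/5772)⁴
       = 0.1600 × (4.366)⁴ = 0.1600 × 363.3 = 58.13.

58.1 L_sun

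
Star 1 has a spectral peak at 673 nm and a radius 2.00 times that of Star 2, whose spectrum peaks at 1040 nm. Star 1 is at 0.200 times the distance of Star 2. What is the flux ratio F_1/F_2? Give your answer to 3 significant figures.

570

Wien's law: T_1/T_2 = λ_2/λ_1 = 1040/673 = 1.545.
L_1/L_2 = (R_1/R_2)²(T_1/T_2)⁴ = (2.00)²(1.545)⁴ = 22.81.
F_1/F_2 = (L_1/L_2)/(d_1/d_2)² = 22.81/(0.200)² = 570.3.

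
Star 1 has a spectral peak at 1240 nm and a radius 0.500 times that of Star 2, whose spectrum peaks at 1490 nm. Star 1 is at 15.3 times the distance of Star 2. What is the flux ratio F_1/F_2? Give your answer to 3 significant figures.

Wien's law: T_1/T_2 = λ_2/λ_1 = 1490/1240 = 1.202.
L_1/L_2 = (R_1/R_2)²(T_1/T_2)⁴ = (0.500)²(1.202)⁴ = 0.5212.
F_1/F_2 = (L_1/L_2)/(d_1/d_2)² = 0.5212/(15.3)² = 0.002226.

0.00223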